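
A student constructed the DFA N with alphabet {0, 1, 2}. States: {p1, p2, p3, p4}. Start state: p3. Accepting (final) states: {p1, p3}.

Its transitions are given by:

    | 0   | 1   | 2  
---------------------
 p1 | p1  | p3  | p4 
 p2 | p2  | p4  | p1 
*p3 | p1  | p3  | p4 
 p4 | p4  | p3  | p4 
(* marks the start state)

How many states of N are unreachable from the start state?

Starting at p3 and following transitions, the reachable set is {p1, p3, p4}. That leaves p2 unreachable — 1 in total.

1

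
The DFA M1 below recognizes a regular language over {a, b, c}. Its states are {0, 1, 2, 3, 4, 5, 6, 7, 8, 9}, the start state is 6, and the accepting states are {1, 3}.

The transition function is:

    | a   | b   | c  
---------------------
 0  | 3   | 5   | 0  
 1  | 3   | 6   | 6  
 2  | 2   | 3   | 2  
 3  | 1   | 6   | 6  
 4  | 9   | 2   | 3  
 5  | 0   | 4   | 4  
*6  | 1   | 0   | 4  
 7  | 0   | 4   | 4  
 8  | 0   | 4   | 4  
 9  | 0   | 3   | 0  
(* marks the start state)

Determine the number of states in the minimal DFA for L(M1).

7

First remove the unreachable states {7,8}; 8 states remain.
P0 = {1,3} | {0,2,4,5,6,9}.
Refine {0,2,4,5,6,9} on symbol a: members go to different blocks, giving {2,4,5,9} and {0,6}.
On input a, block {2,4,5,9} splits into {2,4} and {5,9}.
Refine {2,4} on symbol a: members go to different blocks, giving {2} and {4}.
Split {0,6} by δ(·,b) → {0} and {6}.
On input b, block {5,9} splits into {5} and {9}.
No further refinement is possible. Final partition (7 blocks): {1,3} | {2} | {0} | {5} | {4} | {6} | {9}.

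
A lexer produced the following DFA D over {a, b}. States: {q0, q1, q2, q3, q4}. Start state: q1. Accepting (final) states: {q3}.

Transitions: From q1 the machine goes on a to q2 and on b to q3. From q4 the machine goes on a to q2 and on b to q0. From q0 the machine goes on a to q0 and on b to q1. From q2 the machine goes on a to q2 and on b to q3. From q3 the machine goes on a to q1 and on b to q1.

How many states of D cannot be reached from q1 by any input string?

2

BFS from q1 reaches {q1, q2, q3}; the 2 state(s) q0, q4 are never visited.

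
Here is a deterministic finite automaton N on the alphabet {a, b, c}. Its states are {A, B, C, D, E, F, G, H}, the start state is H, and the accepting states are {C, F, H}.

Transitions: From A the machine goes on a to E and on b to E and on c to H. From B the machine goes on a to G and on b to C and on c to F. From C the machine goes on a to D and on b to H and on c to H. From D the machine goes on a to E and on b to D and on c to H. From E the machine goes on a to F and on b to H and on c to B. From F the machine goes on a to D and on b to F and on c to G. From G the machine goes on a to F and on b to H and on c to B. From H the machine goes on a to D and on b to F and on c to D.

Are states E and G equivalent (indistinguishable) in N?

Yes

States {A} cannot be reached from the start state, so discard them.
Start with accepting vs non-accepting: {C,F,H} | {B,D,E,G}.
Split {C,F,H} by δ(·,c) → {F,H} and {C}.
On input a, block {B,D,E,G} splits into {B,D} and {E,G}.
Split {F,H} by δ(·,c) → {F} and {H}.
Refine {B,D} on symbol b: members go to different blocks, giving {B} and {D}.
No further refinement is possible. Final partition (6 blocks): {F} | {B} | {C} | {E,G} | {H} | {D}.
E and G lie in the same block of the stable partition, so they are equivalent — no string distinguishes them.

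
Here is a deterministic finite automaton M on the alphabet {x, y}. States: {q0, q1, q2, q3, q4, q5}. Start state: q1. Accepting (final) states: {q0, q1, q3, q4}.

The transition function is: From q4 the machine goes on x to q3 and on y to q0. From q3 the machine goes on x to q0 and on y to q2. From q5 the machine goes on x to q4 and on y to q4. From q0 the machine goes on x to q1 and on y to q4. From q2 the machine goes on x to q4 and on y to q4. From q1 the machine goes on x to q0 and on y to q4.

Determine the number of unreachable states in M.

1

Starting at q1 and following transitions, the reachable set is {q0, q1, q2, q3, q4}. That leaves q5 unreachable — 1 in total.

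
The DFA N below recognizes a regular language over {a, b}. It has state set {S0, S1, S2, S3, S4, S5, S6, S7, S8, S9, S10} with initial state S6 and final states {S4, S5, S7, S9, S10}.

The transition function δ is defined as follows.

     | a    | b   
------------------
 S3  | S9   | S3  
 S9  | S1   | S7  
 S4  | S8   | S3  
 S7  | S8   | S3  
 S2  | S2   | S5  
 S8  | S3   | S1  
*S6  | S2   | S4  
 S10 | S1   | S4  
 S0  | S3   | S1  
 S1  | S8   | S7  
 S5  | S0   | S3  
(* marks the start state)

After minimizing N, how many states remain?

First remove the unreachable states {S10}; 10 states remain.
Start with accepting vs non-accepting: {S4,S5,S7,S9} | {S0,S1,S2,S3,S6,S8}.
Split {S4,S5,S7,S9} by δ(·,b) → {S4,S5,S7} and {S9}.
On input a, block {S0,S1,S2,S3,S6,S8} splits into {S0,S1,S2,S6,S8} and {S3}.
On input a, block {S0,S1,S2,S6,S8} splits into {S1,S2,S6} and {S0,S8}.
Refine {S1,S2,S6} on symbol a: members go to different blocks, giving {S2,S6} and {S1}.
The partition is now stable with 6 blocks: {S4,S5,S7} | {S2,S6} | {S9} | {S3} | {S0,S8} | {S1}.

6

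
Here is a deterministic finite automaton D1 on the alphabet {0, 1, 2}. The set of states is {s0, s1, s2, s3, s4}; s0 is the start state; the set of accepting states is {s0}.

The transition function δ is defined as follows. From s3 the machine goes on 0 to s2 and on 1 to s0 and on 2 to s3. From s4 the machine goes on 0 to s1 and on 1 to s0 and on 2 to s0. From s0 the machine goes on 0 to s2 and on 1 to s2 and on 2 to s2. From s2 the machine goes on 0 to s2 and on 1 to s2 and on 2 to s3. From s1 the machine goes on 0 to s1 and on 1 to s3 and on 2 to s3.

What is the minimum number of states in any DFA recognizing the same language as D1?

States {s1,s4} cannot be reached from the start state, so discard them.
Initial partition by acceptance: {s0} | {s2,s3}.
Split {s2,s3} by δ(·,1) → {s2} and {s3}.
No further refinement is possible. Final partition (3 blocks): {s0} | {s2} | {s3}.

3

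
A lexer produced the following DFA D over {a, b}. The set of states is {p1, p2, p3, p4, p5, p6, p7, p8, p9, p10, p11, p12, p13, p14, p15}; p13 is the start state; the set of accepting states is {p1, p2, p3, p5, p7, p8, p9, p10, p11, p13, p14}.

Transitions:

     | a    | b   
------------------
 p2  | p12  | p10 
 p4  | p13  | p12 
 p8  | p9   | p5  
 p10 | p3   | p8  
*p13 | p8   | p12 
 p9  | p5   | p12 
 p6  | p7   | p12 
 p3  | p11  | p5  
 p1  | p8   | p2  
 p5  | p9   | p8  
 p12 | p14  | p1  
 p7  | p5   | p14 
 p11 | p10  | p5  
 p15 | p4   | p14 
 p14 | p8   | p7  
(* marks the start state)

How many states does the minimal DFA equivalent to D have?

7

States {p4,p6,p15} cannot be reached from the start state, so discard them.
P0 = {p1,p2,p3,p5,p7,p8,p9,p10,p11,p13,p14} | {p12}.
Refine {p1,p2,p3,p5,p7,p8,p9,p10,p11,p13,p14} on symbol a: members go to different blocks, giving {p1,p3,p5,p7,p8,p9,p10,p11,p13,p14} and {p2}.
On input b, block {p1,p3,p5,p7,p8,p9,p10,p11,p13,p14} splits into {p3,p5,p7,p8,p10,p11,p14} and {p9,p13} and {p1}.
On input a, block {p3,p5,p7,p8,p10,p11,p14} splits into {p3,p7,p10,p11,p14} and {p5,p8}.
Refine {p3,p7,p10,p11,p14} on symbol a: members go to different blocks, giving {p3,p10,p11} and {p7,p14}.
The partition is now stable with 7 blocks: {p3,p10,p11} | {p12} | {p2} | {p9,p13} | {p1} | {p5,p8} | {p7,p14}.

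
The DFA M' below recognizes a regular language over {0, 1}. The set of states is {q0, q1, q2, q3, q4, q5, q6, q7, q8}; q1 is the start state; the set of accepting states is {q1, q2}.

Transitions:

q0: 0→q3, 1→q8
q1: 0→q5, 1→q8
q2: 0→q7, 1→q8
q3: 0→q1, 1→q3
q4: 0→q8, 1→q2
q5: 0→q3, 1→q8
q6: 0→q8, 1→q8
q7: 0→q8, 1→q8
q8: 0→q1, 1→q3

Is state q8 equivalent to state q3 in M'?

States {q0,q2,q4,q6,q7} cannot be reached from the start state, so discard them.
Initial partition by acceptance: {q1} | {q3,q5,q8}.
Split {q3,q5,q8} by δ(·,0) → {q3,q8} and {q5}.
The partition is now stable with 3 blocks: {q1} | {q3,q8} | {q5}.
q8 and q3 lie in the same block of the stable partition, so they are equivalent — no string distinguishes them.

Yes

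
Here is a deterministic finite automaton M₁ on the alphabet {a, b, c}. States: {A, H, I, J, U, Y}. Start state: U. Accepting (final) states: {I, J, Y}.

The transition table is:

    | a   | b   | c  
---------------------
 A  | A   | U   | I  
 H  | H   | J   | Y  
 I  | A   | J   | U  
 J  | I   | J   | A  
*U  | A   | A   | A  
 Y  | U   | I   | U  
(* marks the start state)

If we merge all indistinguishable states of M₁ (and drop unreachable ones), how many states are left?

Reachable states from the start: {A,I,J,U}. Unreachable: {H,Y} — drop them.
P0 = {I,J} | {A,U}.
Refine {I,J} on symbol a: members go to different blocks, giving {J} and {I}.
Split {A,U} by δ(·,c) → {U} and {A}.
Stable partition: {J} | {U} | {I} | {A} — 4 equivalence classes.

4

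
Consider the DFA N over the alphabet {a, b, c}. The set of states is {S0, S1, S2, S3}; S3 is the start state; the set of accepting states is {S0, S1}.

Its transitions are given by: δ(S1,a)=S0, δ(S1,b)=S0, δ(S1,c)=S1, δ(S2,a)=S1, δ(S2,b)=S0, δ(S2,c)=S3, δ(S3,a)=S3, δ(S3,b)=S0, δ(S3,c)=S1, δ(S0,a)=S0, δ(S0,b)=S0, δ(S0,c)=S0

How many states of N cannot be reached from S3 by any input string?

1

BFS from S3 reaches {S0, S1, S3}; the 1 state(s) S2 are never visited.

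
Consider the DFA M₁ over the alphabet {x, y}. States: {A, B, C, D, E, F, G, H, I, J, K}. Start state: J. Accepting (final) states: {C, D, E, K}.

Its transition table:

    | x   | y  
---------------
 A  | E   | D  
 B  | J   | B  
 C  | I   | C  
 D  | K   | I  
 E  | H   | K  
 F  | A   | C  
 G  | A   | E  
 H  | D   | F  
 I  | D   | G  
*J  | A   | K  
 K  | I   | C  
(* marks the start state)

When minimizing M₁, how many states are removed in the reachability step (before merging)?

1

No path from J leads to B; the other 10 states are all reachable.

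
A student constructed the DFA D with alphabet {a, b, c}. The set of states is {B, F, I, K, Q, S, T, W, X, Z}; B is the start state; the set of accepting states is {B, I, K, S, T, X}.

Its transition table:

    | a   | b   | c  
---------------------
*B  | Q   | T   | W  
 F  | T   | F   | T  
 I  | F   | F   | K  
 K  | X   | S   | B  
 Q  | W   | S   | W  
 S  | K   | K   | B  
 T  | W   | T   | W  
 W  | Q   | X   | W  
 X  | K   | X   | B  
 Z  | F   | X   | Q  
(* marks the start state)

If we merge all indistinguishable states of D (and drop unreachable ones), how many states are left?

3

States {F,I,Z} cannot be reached from the start state, so discard them.
P0 = {B,K,S,T,X} | {Q,W}.
On input a, block {B,K,S,T,X} splits into {K,S,X} and {B,T}.
Stable partition: {K,S,X} | {Q,W} | {B,T} — 3 equivalence classes.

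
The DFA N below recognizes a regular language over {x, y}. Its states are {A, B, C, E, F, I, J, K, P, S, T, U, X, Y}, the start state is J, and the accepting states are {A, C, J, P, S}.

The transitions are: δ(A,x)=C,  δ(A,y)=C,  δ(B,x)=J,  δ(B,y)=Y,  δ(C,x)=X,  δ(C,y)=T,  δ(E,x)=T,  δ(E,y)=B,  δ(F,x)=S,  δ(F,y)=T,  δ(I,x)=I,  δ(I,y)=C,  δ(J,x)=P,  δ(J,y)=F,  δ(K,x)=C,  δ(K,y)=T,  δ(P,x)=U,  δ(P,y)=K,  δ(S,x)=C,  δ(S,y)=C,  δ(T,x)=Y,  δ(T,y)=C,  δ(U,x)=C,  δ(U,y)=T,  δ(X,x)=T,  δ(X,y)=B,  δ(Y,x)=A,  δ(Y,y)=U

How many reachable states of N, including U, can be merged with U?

First remove the unreachable states {E,I}; 12 states remain.
P0 = {A,C,J,P,S} | {B,F,K,T,U,X,Y}.
Split {A,C,J,P,S} by δ(·,x) → {A,J,S} and {C,P}.
Split {A,J,S} by δ(·,y) → {A,S} and {J}.
Refine {B,F,K,T,U,X,Y} on symbol x: members go to different blocks, giving {T,X} and {F,Y} and {K,U} and {B}.
On input x, block {T,X} splits into {X} and {T}.
On input x, block {C,P} splits into {P} and {C}.
On input y, block {F,Y} splits into {F} and {Y}.
No further refinement is possible. Final partition (10 blocks): {A,S} | {X} | {P} | {J} | {F} | {K,U} | {B} | {T} | {C} | {Y}.
The equivalence class containing U is {K,U}, of size 2.

2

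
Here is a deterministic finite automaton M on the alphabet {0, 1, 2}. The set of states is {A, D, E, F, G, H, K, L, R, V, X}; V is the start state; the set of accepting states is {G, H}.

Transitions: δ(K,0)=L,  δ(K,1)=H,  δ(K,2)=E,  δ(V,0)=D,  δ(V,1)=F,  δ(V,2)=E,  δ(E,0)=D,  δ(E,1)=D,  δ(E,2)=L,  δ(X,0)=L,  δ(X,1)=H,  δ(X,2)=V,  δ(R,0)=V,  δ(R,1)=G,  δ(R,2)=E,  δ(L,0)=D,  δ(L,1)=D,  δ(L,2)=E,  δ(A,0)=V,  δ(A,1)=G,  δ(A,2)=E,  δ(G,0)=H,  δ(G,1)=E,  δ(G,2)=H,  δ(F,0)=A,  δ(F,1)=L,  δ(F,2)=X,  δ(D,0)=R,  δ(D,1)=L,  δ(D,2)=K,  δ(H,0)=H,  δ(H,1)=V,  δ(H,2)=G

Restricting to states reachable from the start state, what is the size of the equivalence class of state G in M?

All states are reachable from the start state.
Start with accepting vs non-accepting: {G,H} | {A,D,E,F,K,L,R,V,X}.
Refine {A,D,E,F,K,L,R,V,X} on symbol 1: members go to different blocks, giving {D,E,F,L,V} and {A,K,R,X}.
Refine {D,E,F,L,V} on symbol 0: members go to different blocks, giving {E,L,V} and {D,F}.
Stable partition: {G,H} | {E,L,V} | {A,K,R,X} | {D,F} — 4 equivalence classes.
The equivalence class containing G is {G,H}, of size 2.

2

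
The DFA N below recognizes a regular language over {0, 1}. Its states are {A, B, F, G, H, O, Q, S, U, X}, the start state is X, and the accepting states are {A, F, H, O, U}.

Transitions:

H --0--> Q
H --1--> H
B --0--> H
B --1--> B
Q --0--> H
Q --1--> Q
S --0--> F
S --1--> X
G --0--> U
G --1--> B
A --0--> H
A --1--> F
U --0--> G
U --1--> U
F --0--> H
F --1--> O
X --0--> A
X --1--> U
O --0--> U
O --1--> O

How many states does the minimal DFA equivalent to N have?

States {S} cannot be reached from the start state, so discard them.
Initial partition by acceptance: {A,F,H,O,U} | {B,G,Q,X}.
Split {A,F,H,O,U} by δ(·,0) → {A,F,O} and {H,U}.
Refine {B,G,Q,X} on symbol 0: members go to different blocks, giving {B,G,Q} and {X}.
No further refinement is possible. Final partition (4 blocks): {A,F,O} | {B,G,Q} | {H,U} | {X}.

4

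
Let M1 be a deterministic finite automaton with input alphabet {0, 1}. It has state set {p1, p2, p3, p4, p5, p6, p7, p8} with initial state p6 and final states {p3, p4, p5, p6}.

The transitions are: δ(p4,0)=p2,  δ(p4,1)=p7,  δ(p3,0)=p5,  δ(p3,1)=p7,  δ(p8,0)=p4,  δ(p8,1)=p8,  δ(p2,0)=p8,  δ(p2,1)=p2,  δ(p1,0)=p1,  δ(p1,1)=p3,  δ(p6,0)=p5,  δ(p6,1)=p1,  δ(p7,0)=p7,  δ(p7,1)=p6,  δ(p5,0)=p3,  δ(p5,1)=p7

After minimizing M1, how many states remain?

States {p2,p4,p8} cannot be reached from the start state, so discard them.
P0 = {p3,p5,p6} | {p1,p7}.
The partition is now stable with 2 blocks: {p3,p5,p6} | {p1,p7}.

2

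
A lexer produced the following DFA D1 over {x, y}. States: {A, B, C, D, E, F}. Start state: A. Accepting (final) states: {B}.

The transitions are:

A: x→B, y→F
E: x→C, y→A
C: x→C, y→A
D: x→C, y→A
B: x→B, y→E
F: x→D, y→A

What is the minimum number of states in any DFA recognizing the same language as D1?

Initial partition by acceptance: {B} | {A,C,D,E,F}.
Refine {A,C,D,E,F} on symbol x: members go to different blocks, giving {C,D,E,F} and {A}.
Stable partition: {B} | {C,D,E,F} | {A} — 3 equivalence classes.

3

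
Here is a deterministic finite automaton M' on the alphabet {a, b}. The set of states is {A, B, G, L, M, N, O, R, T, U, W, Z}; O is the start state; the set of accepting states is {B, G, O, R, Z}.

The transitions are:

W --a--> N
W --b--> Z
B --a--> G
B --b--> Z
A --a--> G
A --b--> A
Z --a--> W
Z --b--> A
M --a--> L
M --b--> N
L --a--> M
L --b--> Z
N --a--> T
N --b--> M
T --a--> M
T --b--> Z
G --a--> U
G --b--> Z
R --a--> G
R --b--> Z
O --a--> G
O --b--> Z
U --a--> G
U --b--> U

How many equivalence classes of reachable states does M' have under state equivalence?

6

First remove the unreachable states {B,R}; 10 states remain.
Initial partition by acceptance: {G,O,Z} | {A,L,M,N,T,U,W}.
Refine {G,O,Z} on symbol a: members go to different blocks, giving {G,Z} and {O}.
Refine {G,Z} on symbol b: members go to different blocks, giving {Z} and {G}.
On input a, block {A,L,M,N,T,U,W} splits into {L,M,N,T,W} and {A,U}.
Refine {L,M,N,T,W} on symbol b: members go to different blocks, giving {L,T,W} and {M,N}.
Stable partition: {Z} | {L,T,W} | {O} | {G} | {A,U} | {M,N} — 6 equivalence classes.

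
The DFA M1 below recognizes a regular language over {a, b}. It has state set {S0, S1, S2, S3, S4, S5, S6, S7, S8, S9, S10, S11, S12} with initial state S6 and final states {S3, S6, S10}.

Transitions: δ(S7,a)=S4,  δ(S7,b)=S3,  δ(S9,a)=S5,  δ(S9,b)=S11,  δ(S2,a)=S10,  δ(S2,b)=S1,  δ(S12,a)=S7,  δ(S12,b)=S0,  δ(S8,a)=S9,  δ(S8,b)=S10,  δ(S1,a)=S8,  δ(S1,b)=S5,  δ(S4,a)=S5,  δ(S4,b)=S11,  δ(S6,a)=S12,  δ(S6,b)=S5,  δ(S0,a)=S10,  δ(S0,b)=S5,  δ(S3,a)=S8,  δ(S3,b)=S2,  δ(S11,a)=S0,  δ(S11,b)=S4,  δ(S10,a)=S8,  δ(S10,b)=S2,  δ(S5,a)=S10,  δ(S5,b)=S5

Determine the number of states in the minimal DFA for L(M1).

Initial partition by acceptance: {S3,S6,S10} | {S0,S1,S2,S4,S5,S7,S8,S9,S11,S12}.
On input a, block {S0,S1,S2,S4,S5,S7,S8,S9,S11,S12} splits into {S1,S4,S7,S8,S9,S11,S12} and {S0,S2,S5}.
Split {S1,S4,S7,S8,S9,S11,S12} by δ(·,a) → {S1,S7,S8,S12} and {S4,S9,S11}.
On input a, block {S1,S7,S8,S12} splits into {S1,S12} and {S7,S8}.
Split {S3,S6,S10} by δ(·,a) → {S3,S10} and {S6}.
Split {S0,S2,S5} by δ(·,b) → {S0,S5} and {S2}.
Stable partition: {S3,S10} | {S1,S12} | {S0,S5} | {S4,S9,S11} | {S7,S8} | {S6} | {S2} — 7 equivalence classes.

7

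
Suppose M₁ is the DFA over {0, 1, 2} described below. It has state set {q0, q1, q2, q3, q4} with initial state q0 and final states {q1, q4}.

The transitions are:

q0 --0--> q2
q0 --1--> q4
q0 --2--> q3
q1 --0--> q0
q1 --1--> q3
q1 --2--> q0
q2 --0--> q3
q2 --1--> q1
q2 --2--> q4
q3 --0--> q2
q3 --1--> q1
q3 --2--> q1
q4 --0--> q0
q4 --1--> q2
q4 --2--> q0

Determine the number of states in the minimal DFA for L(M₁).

3

P0 = {q1,q4} | {q0,q2,q3}.
Refine {q0,q2,q3} on symbol 2: members go to different blocks, giving {q2,q3} and {q0}.
Stable partition: {q1,q4} | {q2,q3} | {q0} — 3 equivalence classes.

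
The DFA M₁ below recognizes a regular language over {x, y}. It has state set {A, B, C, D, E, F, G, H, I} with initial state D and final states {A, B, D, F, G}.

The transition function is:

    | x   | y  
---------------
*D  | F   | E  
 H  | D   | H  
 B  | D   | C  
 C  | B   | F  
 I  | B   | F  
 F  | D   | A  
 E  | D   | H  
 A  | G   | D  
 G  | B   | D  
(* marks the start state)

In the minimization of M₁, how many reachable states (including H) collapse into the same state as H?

Reachable states from the start: {A,B,C,D,E,F,G,H}. Unreachable: {I} — drop them.
Start with accepting vs non-accepting: {A,B,D,F,G} | {C,E,H}.
Split {A,B,D,F,G} by δ(·,y) → {A,F,G} and {B,D}.
Split {A,F,G} by δ(·,x) → {F,G} and {A}.
On input y, block {F,G} splits into {F} and {G}.
Split {C,E,H} by δ(·,y) → {E,H} and {C}.
Refine {B,D} on symbol x: members go to different blocks, giving {B} and {D}.
No further refinement is possible. Final partition (7 blocks): {F} | {E,H} | {B} | {A} | {G} | {C} | {D}.
The equivalence class containing H is {E,H}, of size 2.

2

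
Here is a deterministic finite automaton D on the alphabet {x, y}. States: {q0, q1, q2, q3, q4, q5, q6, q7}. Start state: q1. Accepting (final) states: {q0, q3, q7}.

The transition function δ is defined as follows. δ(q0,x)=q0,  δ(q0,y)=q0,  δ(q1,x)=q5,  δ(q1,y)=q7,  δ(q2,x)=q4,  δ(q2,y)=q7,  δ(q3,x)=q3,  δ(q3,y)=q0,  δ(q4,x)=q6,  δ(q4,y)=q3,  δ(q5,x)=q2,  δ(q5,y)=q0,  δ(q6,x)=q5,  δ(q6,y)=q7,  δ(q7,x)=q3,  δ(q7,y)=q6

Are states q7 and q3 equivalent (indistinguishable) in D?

All states are reachable from the start state.
Start with accepting vs non-accepting: {q0,q3,q7} | {q1,q2,q4,q5,q6}.
Split {q0,q3,q7} by δ(·,y) → {q0,q3} and {q7}.
Refine {q1,q2,q4,q5,q6} on symbol y: members go to different blocks, giving {q1,q2,q6} and {q4,q5}.
The partition is now stable with 4 blocks: {q0,q3} | {q1,q2,q6} | {q7} | {q4,q5}.
q7 and q3 end up in different blocks, so they are distinguishable. For instance, the string 'y' is accepted from only q3.

No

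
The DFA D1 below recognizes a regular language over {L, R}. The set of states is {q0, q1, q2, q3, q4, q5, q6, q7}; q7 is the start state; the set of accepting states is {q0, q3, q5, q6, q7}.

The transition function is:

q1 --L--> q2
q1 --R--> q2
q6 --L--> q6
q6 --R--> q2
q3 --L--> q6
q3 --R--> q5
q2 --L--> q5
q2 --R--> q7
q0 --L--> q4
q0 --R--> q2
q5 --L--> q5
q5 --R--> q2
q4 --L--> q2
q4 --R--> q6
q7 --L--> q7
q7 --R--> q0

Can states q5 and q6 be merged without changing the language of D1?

Reachable states from the start: {q0,q2,q4,q5,q6,q7}. Unreachable: {q1,q3} — drop them.
Initial partition by acceptance: {q0,q5,q6,q7} | {q2,q4}.
Refine {q0,q5,q6,q7} on symbol L: members go to different blocks, giving {q5,q6,q7} and {q0}.
Split {q5,q6,q7} by δ(·,R) → {q5,q6} and {q7}.
Split {q2,q4} by δ(·,L) → {q2} and {q4}.
The partition is now stable with 5 blocks: {q5,q6} | {q2} | {q0} | {q7} | {q4}.
q5 and q6 lie in the same block of the stable partition, so they are equivalent — no string distinguishes them.

Yes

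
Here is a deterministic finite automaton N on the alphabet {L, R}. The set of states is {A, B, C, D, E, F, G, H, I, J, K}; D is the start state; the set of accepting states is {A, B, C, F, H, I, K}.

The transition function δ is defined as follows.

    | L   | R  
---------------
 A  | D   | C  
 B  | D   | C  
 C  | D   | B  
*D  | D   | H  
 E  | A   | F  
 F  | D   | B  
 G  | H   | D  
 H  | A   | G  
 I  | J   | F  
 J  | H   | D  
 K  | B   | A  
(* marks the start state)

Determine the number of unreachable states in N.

5

BFS from D reaches {A, B, C, D, G, H}; the 5 state(s) E, F, I, J, K are never visited.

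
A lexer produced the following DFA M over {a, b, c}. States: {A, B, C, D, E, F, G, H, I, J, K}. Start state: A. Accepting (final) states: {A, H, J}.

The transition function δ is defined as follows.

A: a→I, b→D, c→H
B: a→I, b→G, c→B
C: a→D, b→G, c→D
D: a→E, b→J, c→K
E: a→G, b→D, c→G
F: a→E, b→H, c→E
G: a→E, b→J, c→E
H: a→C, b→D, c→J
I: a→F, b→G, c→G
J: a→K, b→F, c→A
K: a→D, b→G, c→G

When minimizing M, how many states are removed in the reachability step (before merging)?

1

Starting at A and following transitions, the reachable set is {A, C, D, E, F, G, H, I, J, K}. That leaves B unreachable — 1 in total.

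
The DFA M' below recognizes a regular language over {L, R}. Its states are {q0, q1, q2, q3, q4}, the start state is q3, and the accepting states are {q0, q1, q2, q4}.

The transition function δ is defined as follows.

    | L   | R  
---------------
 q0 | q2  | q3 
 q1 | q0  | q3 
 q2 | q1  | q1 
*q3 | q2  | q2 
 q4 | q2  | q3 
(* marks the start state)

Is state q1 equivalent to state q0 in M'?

No

States {q4} cannot be reached from the start state, so discard them.
P0 = {q0,q1,q2} | {q3}.
On input R, block {q0,q1,q2} splits into {q0,q1} and {q2}.
On input L, block {q0,q1} splits into {q0} and {q1}.
Stable partition: {q0} | {q3} | {q2} | {q1} — 4 equivalence classes.
q1 and q0 end up in different blocks, so they are distinguishable. For instance, the string 'LR' is accepted from only q0.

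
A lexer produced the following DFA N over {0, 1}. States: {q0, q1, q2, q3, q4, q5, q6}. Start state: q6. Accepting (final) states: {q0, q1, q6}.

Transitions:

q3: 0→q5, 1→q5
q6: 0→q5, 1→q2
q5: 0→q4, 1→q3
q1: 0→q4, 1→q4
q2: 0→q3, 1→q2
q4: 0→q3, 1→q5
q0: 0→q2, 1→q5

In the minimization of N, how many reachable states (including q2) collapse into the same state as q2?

4

Reachable states from the start: {q2,q3,q4,q5,q6}. Unreachable: {q0,q1} — drop them.
Initial partition by acceptance: {q6} | {q2,q3,q4,q5}.
No further refinement is possible. Final partition (2 blocks): {q6} | {q2,q3,q4,q5}.
State q2 belongs to the block {q2,q3,q4,q5}, which has 4 states.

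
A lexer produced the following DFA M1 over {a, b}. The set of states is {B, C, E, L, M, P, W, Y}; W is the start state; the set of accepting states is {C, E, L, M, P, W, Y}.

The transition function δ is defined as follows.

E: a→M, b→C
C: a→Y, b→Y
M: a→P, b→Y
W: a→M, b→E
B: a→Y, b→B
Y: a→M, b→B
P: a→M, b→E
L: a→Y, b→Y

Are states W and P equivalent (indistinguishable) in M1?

Reachable states from the start: {B,C,E,M,P,W,Y}. Unreachable: {L} — drop them.
P0 = {C,E,M,P,W,Y} | {B}.
Split {C,E,M,P,W,Y} by δ(·,b) → {C,E,M,P,W} and {Y}.
Refine {C,E,M,P,W} on symbol a: members go to different blocks, giving {E,M,P,W} and {C}.
On input b, block {E,M,P,W} splits into {P,W} and {M} and {E}.
The partition is now stable with 6 blocks: {P,W} | {B} | {Y} | {C} | {M} | {E}.
W and P lie in the same block of the stable partition, so they are equivalent — no string distinguishes them.

Yes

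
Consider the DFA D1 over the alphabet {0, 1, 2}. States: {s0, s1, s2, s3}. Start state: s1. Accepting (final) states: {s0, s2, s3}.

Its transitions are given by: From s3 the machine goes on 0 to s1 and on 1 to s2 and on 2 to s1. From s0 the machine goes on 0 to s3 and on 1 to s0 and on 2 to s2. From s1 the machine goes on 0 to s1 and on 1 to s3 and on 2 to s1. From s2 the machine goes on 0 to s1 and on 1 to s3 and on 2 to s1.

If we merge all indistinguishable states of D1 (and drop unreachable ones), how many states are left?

2

First remove the unreachable states {s0}; 3 states remain.
Initial partition by acceptance: {s2,s3} | {s1}.
Stable partition: {s2,s3} | {s1} — 2 equivalence classes.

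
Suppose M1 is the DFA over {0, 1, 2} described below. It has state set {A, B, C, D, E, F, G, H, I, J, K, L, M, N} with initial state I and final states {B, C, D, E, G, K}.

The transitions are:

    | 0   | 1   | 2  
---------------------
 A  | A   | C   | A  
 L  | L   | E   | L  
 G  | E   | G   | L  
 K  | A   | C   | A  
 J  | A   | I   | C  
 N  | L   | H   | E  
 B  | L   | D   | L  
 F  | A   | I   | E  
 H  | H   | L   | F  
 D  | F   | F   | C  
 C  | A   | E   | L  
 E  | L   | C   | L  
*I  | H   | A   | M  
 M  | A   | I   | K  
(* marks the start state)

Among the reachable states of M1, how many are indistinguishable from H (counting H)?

2

States {B,D,G,J,N} cannot be reached from the start state, so discard them.
P0 = {C,E,K} | {A,F,H,I,L,M}.
On input 1, block {A,F,H,I,L,M} splits into {F,H,I,M} and {A,L}.
Split {F,H,I,M} by δ(·,0) → {F,M} and {H,I}.
No further refinement is possible. Final partition (4 blocks): {C,E,K} | {F,M} | {A,L} | {H,I}.
State H belongs to the block {H,I}, which has 2 states.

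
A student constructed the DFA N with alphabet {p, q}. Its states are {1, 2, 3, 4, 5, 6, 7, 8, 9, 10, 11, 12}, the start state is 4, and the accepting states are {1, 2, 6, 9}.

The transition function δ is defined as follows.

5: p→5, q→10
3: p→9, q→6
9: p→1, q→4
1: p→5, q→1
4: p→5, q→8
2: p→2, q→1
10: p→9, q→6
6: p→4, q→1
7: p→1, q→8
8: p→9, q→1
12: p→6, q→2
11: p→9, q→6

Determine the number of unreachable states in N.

BFS from 4 reaches {1, 4, 5, 6, 8, 9, 10}; the 5 state(s) 2, 3, 7, 11, 12 are never visited.

5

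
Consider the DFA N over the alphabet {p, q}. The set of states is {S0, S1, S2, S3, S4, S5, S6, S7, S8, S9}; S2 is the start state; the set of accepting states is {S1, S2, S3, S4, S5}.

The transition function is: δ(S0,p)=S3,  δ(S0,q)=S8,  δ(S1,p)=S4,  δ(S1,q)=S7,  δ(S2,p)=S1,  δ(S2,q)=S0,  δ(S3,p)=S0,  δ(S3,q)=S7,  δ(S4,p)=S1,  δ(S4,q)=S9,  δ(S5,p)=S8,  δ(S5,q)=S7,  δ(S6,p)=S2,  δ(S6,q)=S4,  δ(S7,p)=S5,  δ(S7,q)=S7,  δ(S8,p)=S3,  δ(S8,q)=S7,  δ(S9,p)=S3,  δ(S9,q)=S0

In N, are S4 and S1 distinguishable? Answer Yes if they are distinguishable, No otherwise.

No

States {S6} cannot be reached from the start state, so discard them.
Initial partition by acceptance: {S1,S2,S3,S4,S5} | {S0,S7,S8,S9}.
Refine {S1,S2,S3,S4,S5} on symbol p: members go to different blocks, giving {S1,S2,S4} and {S3,S5}.
Stable partition: {S1,S2,S4} | {S0,S7,S8,S9} | {S3,S5} — 3 equivalence classes.
S4 and S1 lie in the same block of the stable partition, so they are equivalent — no string distinguishes them.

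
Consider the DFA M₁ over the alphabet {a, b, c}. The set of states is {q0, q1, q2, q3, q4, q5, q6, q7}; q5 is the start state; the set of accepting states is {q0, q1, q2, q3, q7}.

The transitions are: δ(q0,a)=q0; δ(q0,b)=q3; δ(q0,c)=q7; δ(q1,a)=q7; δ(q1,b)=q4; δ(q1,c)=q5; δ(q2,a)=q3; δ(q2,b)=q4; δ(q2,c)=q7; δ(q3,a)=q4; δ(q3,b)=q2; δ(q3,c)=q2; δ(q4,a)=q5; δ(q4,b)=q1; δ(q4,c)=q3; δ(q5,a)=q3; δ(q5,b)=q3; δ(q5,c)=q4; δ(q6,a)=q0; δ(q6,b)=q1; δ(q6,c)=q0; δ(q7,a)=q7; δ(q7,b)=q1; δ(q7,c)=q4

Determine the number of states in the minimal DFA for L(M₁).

First remove the unreachable states {q0,q6}; 6 states remain.
Start with accepting vs non-accepting: {q1,q2,q3,q7} | {q4,q5}.
On input a, block {q1,q2,q3,q7} splits into {q1,q2,q7} and {q3}.
Refine {q1,q2,q7} on symbol a: members go to different blocks, giving {q1,q7} and {q2}.
Refine {q1,q7} on symbol b: members go to different blocks, giving {q1} and {q7}.
Split {q4,q5} by δ(·,a) → {q4} and {q5}.
Stable partition: {q1} | {q4} | {q3} | {q2} | {q7} | {q5} — 6 equivalence classes.

6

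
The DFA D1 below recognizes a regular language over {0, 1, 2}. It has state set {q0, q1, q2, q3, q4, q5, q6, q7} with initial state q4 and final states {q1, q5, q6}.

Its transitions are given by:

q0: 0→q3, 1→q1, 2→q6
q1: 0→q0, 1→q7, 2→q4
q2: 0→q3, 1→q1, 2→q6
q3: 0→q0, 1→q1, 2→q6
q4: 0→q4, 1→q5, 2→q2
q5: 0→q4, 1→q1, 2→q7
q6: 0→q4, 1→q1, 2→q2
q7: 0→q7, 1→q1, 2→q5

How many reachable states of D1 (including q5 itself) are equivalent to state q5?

2

All states are reachable from the start state.
Start with accepting vs non-accepting: {q1,q5,q6} | {q0,q2,q3,q4,q7}.
Refine {q1,q5,q6} on symbol 1: members go to different blocks, giving {q5,q6} and {q1}.
Split {q0,q2,q3,q4,q7} by δ(·,1) → {q0,q2,q3,q7} and {q4}.
Stable partition: {q5,q6} | {q0,q2,q3,q7} | {q1} | {q4} — 4 equivalence classes.
The equivalence class containing q5 is {q5,q6}, of size 2.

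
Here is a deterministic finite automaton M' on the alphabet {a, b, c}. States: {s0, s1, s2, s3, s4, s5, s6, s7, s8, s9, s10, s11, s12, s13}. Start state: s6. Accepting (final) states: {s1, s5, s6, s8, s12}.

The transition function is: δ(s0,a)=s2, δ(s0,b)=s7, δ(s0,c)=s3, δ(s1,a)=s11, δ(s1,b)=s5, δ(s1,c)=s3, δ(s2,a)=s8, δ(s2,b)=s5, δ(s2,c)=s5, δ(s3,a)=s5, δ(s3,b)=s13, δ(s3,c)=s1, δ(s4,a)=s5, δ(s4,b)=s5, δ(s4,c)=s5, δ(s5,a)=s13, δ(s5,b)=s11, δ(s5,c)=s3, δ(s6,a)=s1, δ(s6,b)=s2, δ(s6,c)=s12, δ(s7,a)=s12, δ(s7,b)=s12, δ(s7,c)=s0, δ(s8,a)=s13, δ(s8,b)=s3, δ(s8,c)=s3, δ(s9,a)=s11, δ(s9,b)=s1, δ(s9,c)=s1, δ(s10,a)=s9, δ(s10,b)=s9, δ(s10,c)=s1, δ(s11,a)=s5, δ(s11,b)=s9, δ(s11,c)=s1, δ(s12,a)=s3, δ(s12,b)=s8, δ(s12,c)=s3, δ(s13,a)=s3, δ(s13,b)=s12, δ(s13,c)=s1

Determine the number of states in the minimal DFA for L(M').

First remove the unreachable states {s0,s4,s7,s10}; 10 states remain.
Start with accepting vs non-accepting: {s1,s5,s6,s8,s12} | {s2,s3,s9,s11,s13}.
Refine {s1,s5,s6,s8,s12} on symbol a: members go to different blocks, giving {s1,s5,s8,s12} and {s6}.
Split {s1,s5,s8,s12} by δ(·,b) → {s1,s12} and {s5,s8}.
Split {s2,s3,s9,s11,s13} by δ(·,a) → {s2,s3,s11} and {s9,s13}.
Refine {s2,s3,s11} on symbol b: members go to different blocks, giving {s3,s11} and {s2}.
The partition is now stable with 6 blocks: {s1,s12} | {s3,s11} | {s6} | {s5,s8} | {s9,s13} | {s2}.

6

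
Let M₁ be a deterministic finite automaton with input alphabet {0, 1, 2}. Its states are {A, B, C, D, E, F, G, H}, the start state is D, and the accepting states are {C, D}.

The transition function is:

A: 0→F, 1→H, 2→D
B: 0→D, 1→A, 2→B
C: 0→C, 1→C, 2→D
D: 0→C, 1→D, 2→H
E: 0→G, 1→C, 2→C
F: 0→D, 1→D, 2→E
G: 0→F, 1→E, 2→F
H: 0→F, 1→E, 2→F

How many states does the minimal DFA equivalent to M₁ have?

Reachable states from the start: {C,D,E,F,G,H}. Unreachable: {A,B} — drop them.
Initial partition by acceptance: {C,D} | {E,F,G,H}.
Split {C,D} by δ(·,2) → {C} and {D}.
On input 0, block {E,F,G,H} splits into {E,G,H} and {F}.
Split {E,G,H} by δ(·,0) → {G,H} and {E}.
Stable partition: {C} | {G,H} | {D} | {F} | {E} — 5 equivalence classes.

5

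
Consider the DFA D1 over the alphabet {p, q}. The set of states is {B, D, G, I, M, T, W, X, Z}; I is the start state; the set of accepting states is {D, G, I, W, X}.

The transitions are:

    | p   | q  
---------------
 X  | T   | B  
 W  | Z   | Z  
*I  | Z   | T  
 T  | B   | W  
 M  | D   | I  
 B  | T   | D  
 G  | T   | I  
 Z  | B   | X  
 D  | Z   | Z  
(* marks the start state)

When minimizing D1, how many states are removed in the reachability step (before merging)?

Starting at I and following transitions, the reachable set is {B, D, I, T, W, X, Z}. That leaves G, M unreachable — 2 in total.

2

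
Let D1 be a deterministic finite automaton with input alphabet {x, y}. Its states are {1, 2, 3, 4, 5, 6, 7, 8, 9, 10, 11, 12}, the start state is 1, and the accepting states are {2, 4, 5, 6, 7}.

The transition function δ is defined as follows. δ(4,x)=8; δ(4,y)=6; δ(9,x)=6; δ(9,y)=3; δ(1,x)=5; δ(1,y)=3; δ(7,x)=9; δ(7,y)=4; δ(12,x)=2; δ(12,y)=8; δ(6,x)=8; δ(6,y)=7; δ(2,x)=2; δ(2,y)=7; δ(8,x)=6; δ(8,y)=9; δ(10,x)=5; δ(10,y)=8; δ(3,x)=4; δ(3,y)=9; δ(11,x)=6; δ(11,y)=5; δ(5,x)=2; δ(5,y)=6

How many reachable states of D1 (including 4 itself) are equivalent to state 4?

3

States {10,11,12} cannot be reached from the start state, so discard them.
Initial partition by acceptance: {2,4,5,6,7} | {1,3,8,9}.
Refine {2,4,5,6,7} on symbol x: members go to different blocks, giving {4,6,7} and {2,5}.
Refine {1,3,8,9} on symbol x: members go to different blocks, giving {3,8,9} and {1}.
No further refinement is possible. Final partition (4 blocks): {4,6,7} | {3,8,9} | {2,5} | {1}.
State 4 belongs to the block {4,6,7}, which has 3 states.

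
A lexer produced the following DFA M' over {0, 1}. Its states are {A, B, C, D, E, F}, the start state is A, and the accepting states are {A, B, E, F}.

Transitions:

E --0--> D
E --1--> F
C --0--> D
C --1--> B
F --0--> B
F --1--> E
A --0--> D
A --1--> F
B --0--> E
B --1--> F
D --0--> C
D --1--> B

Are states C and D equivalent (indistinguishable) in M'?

Every state is reachable, so we keep all 6.
Start with accepting vs non-accepting: {A,B,E,F} | {C,D}.
Refine {A,B,E,F} on symbol 0: members go to different blocks, giving {A,E} and {B,F}.
On input 0, block {B,F} splits into {B} and {F}.
The partition is now stable with 4 blocks: {A,E} | {C,D} | {B} | {F}.
C and D lie in the same block of the stable partition, so they are equivalent — no string distinguishes them.

Yes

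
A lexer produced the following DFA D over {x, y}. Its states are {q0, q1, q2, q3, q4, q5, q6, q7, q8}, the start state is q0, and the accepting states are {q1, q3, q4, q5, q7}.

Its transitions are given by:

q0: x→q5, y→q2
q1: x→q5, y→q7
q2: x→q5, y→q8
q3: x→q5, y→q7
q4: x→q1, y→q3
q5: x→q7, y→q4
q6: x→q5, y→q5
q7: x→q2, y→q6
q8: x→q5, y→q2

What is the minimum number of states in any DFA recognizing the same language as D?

6

Start with accepting vs non-accepting: {q1,q3,q4,q5,q7} | {q0,q2,q6,q8}.
Refine {q1,q3,q4,q5,q7} on symbol x: members go to different blocks, giving {q1,q3,q4,q5} and {q7}.
Split {q1,q3,q4,q5} by δ(·,x) → {q1,q3,q4} and {q5}.
Refine {q1,q3,q4} on symbol x: members go to different blocks, giving {q1,q3} and {q4}.
Split {q0,q2,q6,q8} by δ(·,y) → {q0,q2,q8} and {q6}.
No further refinement is possible. Final partition (6 blocks): {q1,q3} | {q0,q2,q8} | {q7} | {q5} | {q4} | {q6}.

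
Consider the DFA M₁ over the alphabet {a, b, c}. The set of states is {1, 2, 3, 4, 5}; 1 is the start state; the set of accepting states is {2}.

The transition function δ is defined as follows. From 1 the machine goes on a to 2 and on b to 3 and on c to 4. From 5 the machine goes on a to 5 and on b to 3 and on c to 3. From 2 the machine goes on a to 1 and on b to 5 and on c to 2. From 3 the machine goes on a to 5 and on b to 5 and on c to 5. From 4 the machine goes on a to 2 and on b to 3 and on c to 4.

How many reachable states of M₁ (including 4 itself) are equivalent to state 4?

Start with accepting vs non-accepting: {2} | {1,3,4,5}.
Refine {1,3,4,5} on symbol a: members go to different blocks, giving {1,4} and {3,5}.
No further refinement is possible. Final partition (3 blocks): {2} | {1,4} | {3,5}.
The equivalence class containing 4 is {1,4}, of size 2.

2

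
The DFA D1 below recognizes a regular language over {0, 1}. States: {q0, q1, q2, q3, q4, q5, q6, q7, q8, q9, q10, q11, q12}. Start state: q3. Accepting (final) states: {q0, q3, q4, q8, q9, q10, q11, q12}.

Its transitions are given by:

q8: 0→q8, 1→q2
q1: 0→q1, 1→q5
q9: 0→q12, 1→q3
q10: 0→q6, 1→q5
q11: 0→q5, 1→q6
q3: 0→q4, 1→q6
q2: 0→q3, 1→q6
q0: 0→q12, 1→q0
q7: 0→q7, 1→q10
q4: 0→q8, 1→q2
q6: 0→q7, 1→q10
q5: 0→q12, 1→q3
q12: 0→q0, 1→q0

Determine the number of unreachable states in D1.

3

Starting at q3 and following transitions, the reachable set is {q0, q2, q3, q4, q5, q6, q7, q8, q10, q12}. That leaves q1, q9, q11 unreachable — 3 in total.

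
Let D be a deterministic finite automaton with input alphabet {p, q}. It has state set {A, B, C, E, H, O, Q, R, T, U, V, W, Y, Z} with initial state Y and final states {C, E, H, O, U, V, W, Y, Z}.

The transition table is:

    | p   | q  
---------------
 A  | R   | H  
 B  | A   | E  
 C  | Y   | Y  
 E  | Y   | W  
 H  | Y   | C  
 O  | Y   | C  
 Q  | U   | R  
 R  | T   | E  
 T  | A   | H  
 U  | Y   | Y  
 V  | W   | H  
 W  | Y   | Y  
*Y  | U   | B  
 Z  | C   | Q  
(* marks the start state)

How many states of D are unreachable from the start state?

No path from Y leads to O, Q, V, Z; the other 10 states are all reachable.

4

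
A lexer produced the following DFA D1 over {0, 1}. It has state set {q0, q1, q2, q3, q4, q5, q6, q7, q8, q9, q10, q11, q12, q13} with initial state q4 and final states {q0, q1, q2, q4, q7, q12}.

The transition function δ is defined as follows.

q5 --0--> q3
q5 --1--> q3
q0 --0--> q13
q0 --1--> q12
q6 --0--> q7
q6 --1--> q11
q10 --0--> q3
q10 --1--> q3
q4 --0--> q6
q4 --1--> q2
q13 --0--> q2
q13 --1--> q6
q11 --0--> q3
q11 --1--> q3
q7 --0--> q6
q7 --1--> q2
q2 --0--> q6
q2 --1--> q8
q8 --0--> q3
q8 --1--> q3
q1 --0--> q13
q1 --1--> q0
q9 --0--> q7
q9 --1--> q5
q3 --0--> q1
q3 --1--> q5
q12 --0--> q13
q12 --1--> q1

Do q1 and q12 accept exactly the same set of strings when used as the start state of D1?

Reachable states from the start: {q0,q1,q2,q3,q4,q5,q6,q7,q8,q11,q12,q13}. Unreachable: {q9,q10} — drop them.
P0 = {q0,q1,q2,q4,q7,q12} | {q3,q5,q6,q8,q11,q13}.
On input 1, block {q0,q1,q2,q4,q7,q12} splits into {q0,q1,q4,q7,q12} and {q2}.
Refine {q0,q1,q4,q7,q12} on symbol 1: members go to different blocks, giving {q0,q1,q12} and {q4,q7}.
Refine {q3,q5,q6,q8,q11,q13} on symbol 0: members go to different blocks, giving {q5,q8,q11} and {q3} and {q6} and {q13}.
Stable partition: {q0,q1,q12} | {q5,q8,q11} | {q2} | {q4,q7} | {q3} | {q6} | {q13} — 7 equivalence classes.
q1 and q12 lie in the same block of the stable partition, so they are equivalent — no string distinguishes them.

Yes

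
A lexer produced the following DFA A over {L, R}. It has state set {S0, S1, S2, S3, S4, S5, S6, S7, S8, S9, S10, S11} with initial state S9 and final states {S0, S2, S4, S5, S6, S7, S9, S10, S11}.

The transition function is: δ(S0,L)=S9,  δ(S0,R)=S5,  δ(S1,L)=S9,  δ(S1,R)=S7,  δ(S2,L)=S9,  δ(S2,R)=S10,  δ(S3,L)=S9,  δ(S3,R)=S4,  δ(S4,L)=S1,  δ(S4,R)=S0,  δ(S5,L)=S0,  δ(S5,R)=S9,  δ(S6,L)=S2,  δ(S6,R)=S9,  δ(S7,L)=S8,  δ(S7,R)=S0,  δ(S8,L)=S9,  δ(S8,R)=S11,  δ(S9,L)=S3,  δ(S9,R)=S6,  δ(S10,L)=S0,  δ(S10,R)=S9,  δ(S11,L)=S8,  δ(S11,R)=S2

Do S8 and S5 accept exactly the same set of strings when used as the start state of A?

Initial partition by acceptance: {S0,S2,S4,S5,S6,S7,S9,S10,S11} | {S1,S3,S8}.
Split {S0,S2,S4,S5,S6,S7,S9,S10,S11} by δ(·,L) → {S0,S2,S5,S6,S10} and {S4,S7,S9,S11}.
Split {S0,S2,S5,S6,S10} by δ(·,L) → {S5,S6,S10} and {S0,S2}.
Split {S4,S7,S9,S11} by δ(·,R) → {S4,S7,S11} and {S9}.
Stable partition: {S5,S6,S10} | {S1,S3,S8} | {S4,S7,S11} | {S0,S2} | {S9} — 5 equivalence classes.
S8 and S5 end up in different blocks, so they are distinguishable. For instance, the string 'ε' is accepted from only S5.

No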